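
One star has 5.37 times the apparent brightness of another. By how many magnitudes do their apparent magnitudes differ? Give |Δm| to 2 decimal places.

|Δm| ≈ 1.82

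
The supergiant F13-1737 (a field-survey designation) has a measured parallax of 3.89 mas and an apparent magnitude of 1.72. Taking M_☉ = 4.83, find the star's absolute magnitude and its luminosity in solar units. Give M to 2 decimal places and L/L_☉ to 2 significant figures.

M ≈ -5.33; L/L_☉ ≈ 12000

d = 1/p = 1000/3.89 mas = 257.1 pc
M = m − 5 log₁₀ d + 5 = 1.72 − 5·2.4101 + 5 = -5.330
M − M_☉ = -5.330 − 4.83 = -10.160
L/L_☉ = 10^(−0.4 × -10.160) = 11590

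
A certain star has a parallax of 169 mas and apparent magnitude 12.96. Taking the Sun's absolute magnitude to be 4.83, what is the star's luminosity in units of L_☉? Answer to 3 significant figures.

L/L_☉ ≈ 1.96×10^-4

d = 1/p = 1000/169 mas = 5.917 pc
M = m − 5 log₁₀ d + 5 = 12.96 − 5·0.7721 + 5 = 14.099
M − M_☉ = 14.099 − 4.83 = 9.269
L/L_☉ = 10^(−0.4 × 9.269) = 1.960×10^-4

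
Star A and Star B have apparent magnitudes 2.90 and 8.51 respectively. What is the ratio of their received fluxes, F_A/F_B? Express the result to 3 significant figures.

F_A/F_B ≈ 175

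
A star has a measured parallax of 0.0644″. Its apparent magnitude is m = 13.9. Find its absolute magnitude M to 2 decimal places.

M ≈ 12.94

d = 1/p = 1/0.0644″ = 15.53 pc
5 log₁₀(d/10 pc) = 5 log₁₀(15.53) − 5 = 0.956
M = m − 5 log₁₀(d/10) = 13.9 − 0.956 = 12.944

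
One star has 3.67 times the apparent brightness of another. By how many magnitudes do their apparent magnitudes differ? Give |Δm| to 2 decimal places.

Pogson: Δm = −2.5 log₁₀(ratio) = −2.5 log₁₀(3.67) = −2.5 × 0.5647 = -1.412

|Δm| ≈ 1.41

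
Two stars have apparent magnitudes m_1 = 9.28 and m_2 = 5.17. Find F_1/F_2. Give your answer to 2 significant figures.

Magnitude difference = 4.11
Flux ratio = 10^(−0.4 Δm) = 10^(−0.4 × 4.11) = 10^-1.644 = 0.02270

F_1/F_2 ≈ 0.023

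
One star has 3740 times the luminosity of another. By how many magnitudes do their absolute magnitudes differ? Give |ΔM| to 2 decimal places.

|ΔM| ≈ 8.93

Pogson: ΔM = −2.5 log₁₀(ratio) = −2.5 log₁₀(3740) = −2.5 × 3.5729 = -8.932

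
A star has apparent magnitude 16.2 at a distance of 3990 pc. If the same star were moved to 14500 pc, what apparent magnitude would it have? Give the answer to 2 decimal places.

Flux ∝ 1/d², so Δm = 5 log₁₀(d₂/d₁) = 5 log₁₀(14500/3990) = 2.802
m₂ = m₁ + Δm = 16.2 + (2.802) = 19.002

m ≈ 19.00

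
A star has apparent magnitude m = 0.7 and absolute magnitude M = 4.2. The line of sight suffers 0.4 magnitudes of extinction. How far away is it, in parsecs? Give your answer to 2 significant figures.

d ≈ 1.7 pc

m − M = 5 log₁₀(d/10 pc) + A  ⇒  0.7 − (4.2) − 0.4 = 5 log₁₀(d/10)
-3.900 = 5 log₁₀(d/10)
log₁₀ d = (m − M − A)/5 + 1 = 0.2200
d = 10^0.2200 = 1.660 pc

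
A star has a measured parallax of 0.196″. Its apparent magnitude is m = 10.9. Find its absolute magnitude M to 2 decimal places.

M ≈ 12.36

d = 1/p = 1/0.196″ = 5.102 pc
5 log₁₀(d/10 pc) = 5 log₁₀(5.102) − 5 = -1.461
M = m − 5 log₁₀(d/10) = 10.9 + 1.461 = 12.361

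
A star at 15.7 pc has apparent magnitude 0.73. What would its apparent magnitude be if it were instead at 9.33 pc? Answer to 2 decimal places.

Flux ∝ 1/d², so Δm = 5 log₁₀(d₂/d₁) = 5 log₁₀(9.33/15.7) = -1.130
m₂ = m₁ + Δm = 0.73 + (-1.130) = -0.400

m ≈ -0.40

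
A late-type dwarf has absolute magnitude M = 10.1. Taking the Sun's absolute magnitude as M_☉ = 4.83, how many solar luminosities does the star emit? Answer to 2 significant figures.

L/L_☉ ≈ 7.8×10^-3

M − M_☉ = 10.1 − 4.83 = 5.270
L/L_☉ = 10^(−0.4 (M − M_☉)) = 10^-2.108 = 7.798×10^-3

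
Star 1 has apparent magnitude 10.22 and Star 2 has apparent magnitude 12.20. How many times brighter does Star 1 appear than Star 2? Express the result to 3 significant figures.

Magnitude difference = -1.98
Flux ratio = 10^(−0.4 Δm) = 10^(−0.4 × -1.98) = 10^0.792 = 6.194

6.19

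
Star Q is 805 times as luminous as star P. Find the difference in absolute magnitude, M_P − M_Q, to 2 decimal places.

M_P − M_Q ≈ 7.26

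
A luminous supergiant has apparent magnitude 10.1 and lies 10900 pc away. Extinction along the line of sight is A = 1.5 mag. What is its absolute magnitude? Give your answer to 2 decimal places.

M ≈ -6.59

5 log₁₀(d/10 pc) = 5 log₁₀(10900) − 5 = 15.187
M = m − 5 log₁₀(d/10) − A = 10.1 − 15.187 − 1.5 = -6.587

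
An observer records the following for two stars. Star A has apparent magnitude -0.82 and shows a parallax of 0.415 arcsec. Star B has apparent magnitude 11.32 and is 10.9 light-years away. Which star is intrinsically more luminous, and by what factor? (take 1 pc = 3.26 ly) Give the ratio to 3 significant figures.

Star A is more luminous, by a factor of 37300.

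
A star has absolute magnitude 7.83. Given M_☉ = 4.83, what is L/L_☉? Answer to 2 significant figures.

M − M_☉ = 7.83 − 4.83 = 3.000
L/L_☉ = 10^(−0.4 (M − M_☉)) = 10^-1.200 = 0.06310

L/L_☉ ≈ 0.063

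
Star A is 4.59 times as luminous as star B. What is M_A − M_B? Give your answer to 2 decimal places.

M_A − M_B ≈ -1.65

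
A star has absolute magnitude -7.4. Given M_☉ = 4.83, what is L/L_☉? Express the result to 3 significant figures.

M − M_☉ = -7.4 − 4.83 = -12.230
L/L_☉ = 10^(−0.4 (M − M_☉)) = 10^4.892 = 77980

L/L_☉ ≈ 78000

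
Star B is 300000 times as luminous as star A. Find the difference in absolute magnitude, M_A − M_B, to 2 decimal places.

M_A − M_B ≈ 13.69

Pogson: ΔM = −2.5 log₁₀(ratio) = −2.5 log₁₀(300000) = −2.5 × 5.4771 = -13.693
Star B is brighter so has the smaller magnitude: M_A − M_B is positive.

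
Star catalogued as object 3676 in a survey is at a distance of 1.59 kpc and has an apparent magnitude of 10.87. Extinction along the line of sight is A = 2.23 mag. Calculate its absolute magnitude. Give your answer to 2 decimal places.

d = 1.59 kpc = 1590 pc
5 log₁₀(d/10 pc) = 5 log₁₀(1590) − 5 = 11.007
M = m − 5 log₁₀(d/10) − A = 10.87 − 11.007 − 2.23 = -2.367

M ≈ -2.37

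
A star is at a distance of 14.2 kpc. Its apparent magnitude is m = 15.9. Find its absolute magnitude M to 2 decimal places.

M ≈ 0.14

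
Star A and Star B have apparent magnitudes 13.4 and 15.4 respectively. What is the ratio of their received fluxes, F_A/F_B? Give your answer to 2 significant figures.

F_A/F_B ≈ 6.3

Δm = 13.4 − (15.4) = -2.0
Flux ratio = 10^(−0.4 Δm) = 10^(−0.4 × -2.0) = 10^0.800 = 6.310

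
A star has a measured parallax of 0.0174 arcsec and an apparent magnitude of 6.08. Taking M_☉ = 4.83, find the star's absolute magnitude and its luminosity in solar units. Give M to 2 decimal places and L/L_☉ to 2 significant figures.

d = 1/p = 1/0.0174″ = 57.47 pc
M = m − 5 log₁₀ d + 5 = 6.08 − 5·1.7595 + 5 = 2.283
M − M_☉ = 2.283 − 4.83 = -2.547
L/L_☉ = 10^(−0.4 × -2.547) = 10.44

M ≈ 2.28; L/L_☉ ≈ 10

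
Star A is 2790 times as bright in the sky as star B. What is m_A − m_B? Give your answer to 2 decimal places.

Pogson: Δm = −2.5 log₁₀(ratio) = −2.5 log₁₀(2790) = −2.5 × 3.4456 = -8.614
Star A is brighter, so it has the smaller magnitude: the difference is negative.

m_A − m_B ≈ -8.61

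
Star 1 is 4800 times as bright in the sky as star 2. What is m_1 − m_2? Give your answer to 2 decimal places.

m_1 − m_2 ≈ -9.20

Pogson: Δm = −2.5 log₁₀(ratio) = −2.5 log₁₀(4800) = −2.5 × 3.6812 = -9.203
Star 1 is brighter, so it has the smaller magnitude: the difference is negative.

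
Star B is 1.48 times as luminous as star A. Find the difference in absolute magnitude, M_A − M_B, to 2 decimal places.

Pogson: ΔM = −2.5 log₁₀(ratio) = −2.5 log₁₀(1.48) = −2.5 × 0.1703 = -0.426
Star B is brighter so has the smaller magnitude: M_A − M_B is positive.

M_A − M_B ≈ 0.43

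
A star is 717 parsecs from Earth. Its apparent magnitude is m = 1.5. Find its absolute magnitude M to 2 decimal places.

M ≈ -7.78

5 log₁₀(d/10 pc) = 5 log₁₀(717.0) − 5 = 9.278
M = m − 5 log₁₀(d/10) = 1.5 − 9.278 = -7.778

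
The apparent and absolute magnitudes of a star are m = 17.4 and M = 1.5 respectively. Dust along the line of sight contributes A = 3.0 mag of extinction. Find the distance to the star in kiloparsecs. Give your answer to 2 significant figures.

d ≈ 3.8 kpc

m − M = 5 log₁₀(d/10 pc) + A  ⇒  17.4 − (1.5) − 3.0 = 5 log₁₀(d/10)
12.900 = 5 log₁₀(d/10)
log₁₀ d = (m − M − A)/5 + 1 = 3.5800
d = 10^3.5800 = 3802 pc
= 3.802 kpc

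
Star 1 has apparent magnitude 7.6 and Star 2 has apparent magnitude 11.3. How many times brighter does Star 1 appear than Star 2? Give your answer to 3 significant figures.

Δm = 7.6 − (11.3) = -3.7
Flux ratio = 10^(−0.4 Δm) = 10^(−0.4 × -3.7) = 10^1.480 = 30.20

30.2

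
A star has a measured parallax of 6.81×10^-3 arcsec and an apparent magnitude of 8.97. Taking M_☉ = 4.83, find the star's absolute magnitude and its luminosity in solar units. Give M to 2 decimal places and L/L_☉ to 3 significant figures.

d = 1/p = 1/6.81×10^-3″ = 146.8 pc
M = m − 5 log₁₀ d + 5 = 8.97 − 5·2.1669 + 5 = 3.136
M − M_☉ = 3.136 − 4.83 = -1.694
L/L_☉ = 10^(−0.4 × -1.694) = 4.761

M ≈ 3.14; L/L_☉ ≈ 4.76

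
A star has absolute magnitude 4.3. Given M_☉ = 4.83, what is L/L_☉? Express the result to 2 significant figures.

L/L_☉ ≈ 1.6

M − M_☉ = 4.3 − 4.83 = -0.530
L/L_☉ = 10^(−0.4 (M − M_☉)) = 10^0.212 = 1.629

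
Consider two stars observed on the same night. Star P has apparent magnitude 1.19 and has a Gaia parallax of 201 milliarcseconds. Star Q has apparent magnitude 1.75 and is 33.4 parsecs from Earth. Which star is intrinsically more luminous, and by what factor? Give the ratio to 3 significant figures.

Star P: p = 201 mas = 0.201″ → d = 1/p = 4.975 pc
Star P: M = m − 5 log₁₀ d + 5 = 1.19 − 5·0.6968 + 5 = 2.706
Star Q: M = m − 5 log₁₀ d + 5 = 1.75 − 5·1.5237 + 5 = -0.869
ΔM = M_P − M_Q = 2.706 − (-0.869) = 3.575; smaller M is more luminous → Star Q.
L ratio = 10^(0.4 |ΔM|) = 10^1.430 = 26.91

Star Q is more luminous, by a factor of 26.9.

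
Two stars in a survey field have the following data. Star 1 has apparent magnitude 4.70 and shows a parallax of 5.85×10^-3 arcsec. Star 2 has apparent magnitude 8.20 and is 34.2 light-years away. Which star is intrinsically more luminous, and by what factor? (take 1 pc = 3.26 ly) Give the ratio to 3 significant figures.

Star 1 is more luminous, by a factor of 6670.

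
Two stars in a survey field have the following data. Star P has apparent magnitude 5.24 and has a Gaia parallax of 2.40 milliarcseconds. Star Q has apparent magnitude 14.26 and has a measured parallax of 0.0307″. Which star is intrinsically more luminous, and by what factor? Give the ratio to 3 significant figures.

Star P is more luminous, by a factor of 664000.

Star P: p = 2.40 mas = 2.40×10^-3″ → d = 1/p = 416.7 pc
Star P: M = m − 5 log₁₀ d + 5 = 5.24 − 5·2.6198 + 5 = -2.859
Star Q: d = 1/p = 1/0.0307″ = 32.57 pc
Star Q: M = m − 5 log₁₀ d + 5 = 14.26 − 5·1.5129 + 5 = 11.696
ΔM = M_P − M_Q = -2.859 − (11.696) = -14.555; smaller M is more luminous → Star P.
L ratio = 10^(0.4 |ΔM|) = 10^5.822 = 663500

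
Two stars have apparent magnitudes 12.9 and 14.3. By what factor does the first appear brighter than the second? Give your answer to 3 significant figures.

Δm = 12.9 − (14.3) = -1.4
Flux ratio = 10^(−0.4 Δm) = 10^(−0.4 × -1.4) = 10^0.560 = 3.631

3.63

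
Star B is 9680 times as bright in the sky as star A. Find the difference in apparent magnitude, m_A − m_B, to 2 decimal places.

Pogson: Δm = −2.5 log₁₀(ratio) = −2.5 log₁₀(9680) = −2.5 × 3.9859 = -9.965
Star B is brighter so has the smaller magnitude: m_A − m_B is positive.

m_A − m_B ≈ 9.96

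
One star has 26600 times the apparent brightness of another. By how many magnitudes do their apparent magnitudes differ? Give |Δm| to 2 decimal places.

Pogson: Δm = −2.5 log₁₀(ratio) = −2.5 log₁₀(26600) = −2.5 × 4.4249 = -11.062

|Δm| ≈ 11.06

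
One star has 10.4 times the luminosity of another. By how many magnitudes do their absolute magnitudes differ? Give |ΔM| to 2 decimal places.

Pogson: ΔM = −2.5 log₁₀(ratio) = −2.5 log₁₀(10.4) = −2.5 × 1.0170 = -2.543

|ΔM| ≈ 2.54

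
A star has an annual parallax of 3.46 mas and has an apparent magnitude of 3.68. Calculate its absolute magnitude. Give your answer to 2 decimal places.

M ≈ -3.62

p = 3.46 mas = 3.46×10^-3″ → d = 1/p = 289.0 pc
5 log₁₀(d/10 pc) = 5 log₁₀(289.0) − 5 = 7.305
M = m − 5 log₁₀(d/10) = 3.68 − 7.305 = -3.625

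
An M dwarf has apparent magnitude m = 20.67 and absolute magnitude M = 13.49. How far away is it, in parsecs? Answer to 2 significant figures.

d ≈ 270 pc

μ = m − M = 7.180
m − M = 5 log₁₀ d − 5
log₁₀ d = (m − M)/5 + 1 = 2.4360
d = 10^2.4360 = 272.9 pc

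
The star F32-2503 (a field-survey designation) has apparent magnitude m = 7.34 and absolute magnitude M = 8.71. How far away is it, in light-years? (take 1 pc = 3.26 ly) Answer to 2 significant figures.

d ≈ 17 ly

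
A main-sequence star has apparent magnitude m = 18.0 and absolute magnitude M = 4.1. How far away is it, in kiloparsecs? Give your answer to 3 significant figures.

d ≈ 6.03 kpc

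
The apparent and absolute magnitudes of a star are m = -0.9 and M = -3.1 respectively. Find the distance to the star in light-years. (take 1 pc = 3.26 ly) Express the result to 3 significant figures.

Distance modulus: m − M = -0.9 − (-3.1) = 2.200
m − M = 5 log₁₀ d − 5
log₁₀ d = (m − M)/5 + 1 = 1.4400
d = 10^1.4400 = 27.54 pc
= 89.79 ly

d ≈ 89.8 ly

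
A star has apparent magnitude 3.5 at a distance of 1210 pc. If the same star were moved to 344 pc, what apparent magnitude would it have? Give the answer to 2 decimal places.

m ≈ 0.77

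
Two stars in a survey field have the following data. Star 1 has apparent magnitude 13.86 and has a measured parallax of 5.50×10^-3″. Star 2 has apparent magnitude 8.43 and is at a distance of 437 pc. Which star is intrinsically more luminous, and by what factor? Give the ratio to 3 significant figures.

Star 2 is more luminous, by a factor of 858.

Star 1: d = 1/p = 1/5.50×10^-3″ = 181.8 pc
Star 1: M = m − 5 log₁₀ d + 5 = 13.86 − 5·2.2596 + 5 = 7.562
Star 2: M = m − 5 log₁₀ d + 5 = 8.43 − 5·2.6405 + 5 = 0.228
ΔM = M_1 − M_2 = 7.562 − (0.228) = 7.334; smaller M is more luminous → Star 2.
L ratio = 10^(0.4 |ΔM|) = 10^2.934 = 858.4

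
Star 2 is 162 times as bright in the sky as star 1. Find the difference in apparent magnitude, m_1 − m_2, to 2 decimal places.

m_1 − m_2 ≈ 5.52

Pogson: Δm = −2.5 log₁₀(ratio) = −2.5 log₁₀(162) = −2.5 × 2.2095 = -5.524
Star 2 is brighter so has the smaller magnitude: m_1 − m_2 is positive.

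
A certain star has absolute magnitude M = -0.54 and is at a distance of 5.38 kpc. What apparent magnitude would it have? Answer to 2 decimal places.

d = 5.38 kpc = 5380 pc
m = M + 5 log₁₀ d − 5 = -0.54 + 5·3.7308 − 5 = 13.114

m ≈ 13.11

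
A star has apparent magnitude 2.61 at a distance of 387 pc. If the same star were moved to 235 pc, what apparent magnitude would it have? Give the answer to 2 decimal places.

m ≈ 1.53

Flux ∝ 1/d², so Δm = 5 log₁₀(d₂/d₁) = 5 log₁₀(235/387) = -1.083
m₂ = m₁ + Δm = 2.61 + (-1.083) = 1.527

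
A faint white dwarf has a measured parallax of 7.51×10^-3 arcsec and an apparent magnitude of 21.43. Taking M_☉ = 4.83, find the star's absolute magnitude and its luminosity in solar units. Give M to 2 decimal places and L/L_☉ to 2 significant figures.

M ≈ 15.81; L/L_☉ ≈ 4.1×10^-5

d = 1/p = 1/7.51×10^-3″ = 133.2 pc
M = m − 5 log₁₀ d + 5 = 21.43 − 5·2.1244 + 5 = 15.808
M − M_☉ = 15.808 − 4.83 = 10.978
L/L_☉ = 10^(−0.4 × 10.978) = 4.062×10^-5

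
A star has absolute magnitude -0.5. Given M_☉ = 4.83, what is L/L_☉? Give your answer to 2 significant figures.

M − M_☉ = -0.5 − 4.83 = -5.330
L/L_☉ = 10^(−0.4 (M − M_☉)) = 10^2.132 = 135.5

L/L_☉ ≈ 140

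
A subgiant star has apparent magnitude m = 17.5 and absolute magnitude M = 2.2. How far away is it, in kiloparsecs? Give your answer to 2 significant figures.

μ = m − M = 15.300
m − M = 5 log₁₀ d − 5
log₁₀ d = (m − M)/5 + 1 = 4.0600
d = 10^4.0600 = 11480 pc
= 11.48 kpc

d ≈ 11 kpc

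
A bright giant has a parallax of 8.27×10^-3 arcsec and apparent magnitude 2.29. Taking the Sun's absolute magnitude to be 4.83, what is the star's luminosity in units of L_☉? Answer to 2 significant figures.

L/L_☉ ≈ 1500

d = 1/p = 1/8.27×10^-3″ = 120.9 pc
M = m − 5 log₁₀ d + 5 = 2.29 − 5·2.0825 + 5 = -3.122
M − M_☉ = -3.122 − 4.83 = -7.952
L/L_☉ = 10^(−0.4 × -7.952) = 1517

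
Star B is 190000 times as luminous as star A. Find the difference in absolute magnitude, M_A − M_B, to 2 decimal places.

M_A − M_B ≈ 13.20

Pogson: ΔM = −2.5 log₁₀(ratio) = −2.5 log₁₀(190000) = −2.5 × 5.2788 = -13.197
Star B is brighter so has the smaller magnitude: M_A − M_B is positive.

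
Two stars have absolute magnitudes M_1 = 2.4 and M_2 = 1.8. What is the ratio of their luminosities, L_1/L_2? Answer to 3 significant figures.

L_1/L_2 ≈ 0.575

ΔM = M_1 − M_2 = 0.6
L_1/L_2 = 10^(−0.4 ΔM) = 10^-0.240 = 0.5754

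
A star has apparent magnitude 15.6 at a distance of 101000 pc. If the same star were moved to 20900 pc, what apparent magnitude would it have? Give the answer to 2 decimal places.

Flux ∝ 1/d², so Δm = 5 log₁₀(d₂/d₁) = 5 log₁₀(20900/101000) = -3.421
m₂ = m₁ + Δm = 15.6 + (-3.421) = 12.179

m ≈ 12.18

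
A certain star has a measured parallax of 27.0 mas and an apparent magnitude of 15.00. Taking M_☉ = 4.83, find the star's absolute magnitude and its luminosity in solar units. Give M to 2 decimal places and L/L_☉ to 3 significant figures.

M ≈ 12.16; L/L_☉ ≈ 1.17×10^-3

d = 1/p = 1000/27.0 mas = 37.04 pc
M = m − 5 log₁₀ d + 5 = 15.00 − 5·1.5686 + 5 = 12.157
M − M_☉ = 12.157 − 4.83 = 7.327
L/L_☉ = 10^(−0.4 × 7.327) = 1.173×10^-3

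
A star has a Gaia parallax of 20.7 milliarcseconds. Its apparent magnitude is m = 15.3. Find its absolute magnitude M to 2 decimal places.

M ≈ 11.88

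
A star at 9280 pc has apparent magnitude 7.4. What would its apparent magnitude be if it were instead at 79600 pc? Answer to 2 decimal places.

m ≈ 12.07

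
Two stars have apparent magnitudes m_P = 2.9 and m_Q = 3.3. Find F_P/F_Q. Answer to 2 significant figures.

Δm = 2.9 − (3.3) = -0.4
Flux ratio = 10^(−0.4 Δm) = 10^(−0.4 × -0.4) = 10^0.160 = 1.445

F_P/F_Q ≈ 1.4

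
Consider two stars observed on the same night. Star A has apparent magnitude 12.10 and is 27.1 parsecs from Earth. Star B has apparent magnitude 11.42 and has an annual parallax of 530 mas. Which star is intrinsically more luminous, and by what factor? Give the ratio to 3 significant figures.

Star A is more luminous, by a factor of 110.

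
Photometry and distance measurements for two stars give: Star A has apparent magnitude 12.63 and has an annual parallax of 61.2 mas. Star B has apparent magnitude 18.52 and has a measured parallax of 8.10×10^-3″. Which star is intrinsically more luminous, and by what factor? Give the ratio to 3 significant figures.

Star A: p = 61.2 mas = 0.0612″ → d = 1/p = 16.34 pc
Star A: M = m − 5 log₁₀ d + 5 = 12.63 − 5·1.2132 + 5 = 11.564
Star B: d = 1/p = 1/8.10×10^-3″ = 123.5 pc
Star B: M = m − 5 log₁₀ d + 5 = 18.52 − 5·2.0915 + 5 = 13.062
ΔM = M_A − M_B = 11.564 − (13.062) = -1.499; smaller M is more luminous → Star A.
L ratio = 10^(0.4 |ΔM|) = 10^0.599 = 3.976

Star A is more luminous, by a factor of 3.98.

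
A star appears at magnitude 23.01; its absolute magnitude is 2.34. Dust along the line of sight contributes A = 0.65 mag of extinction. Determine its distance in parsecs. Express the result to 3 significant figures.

d ≈ 101000 pc

m − M = 5 log₁₀(d/10 pc) + A  ⇒  23.01 − (2.34) − 0.65 = 5 log₁₀(d/10)
20.020 = 5 log₁₀(d/10)
log₁₀ d = (m − M − A)/5 + 1 = 5.0040
d = 10^5.0040 = 100900 pc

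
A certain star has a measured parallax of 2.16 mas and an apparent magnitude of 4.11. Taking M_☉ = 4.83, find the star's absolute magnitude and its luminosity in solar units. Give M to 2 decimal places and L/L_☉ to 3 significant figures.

M ≈ -4.22; L/L_☉ ≈ 4160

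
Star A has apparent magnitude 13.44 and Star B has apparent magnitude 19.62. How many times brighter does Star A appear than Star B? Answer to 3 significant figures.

Magnitude difference = -6.18
Flux ratio = 10^(−0.4 Δm) = 10^(−0.4 × -6.18) = 10^2.472 = 296.5

296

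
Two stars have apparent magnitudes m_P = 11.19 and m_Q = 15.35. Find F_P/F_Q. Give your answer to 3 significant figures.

Δm = 11.19 − (15.35) = -4.16
Flux ratio = 10^(−0.4 Δm) = 10^(−0.4 × -4.16) = 10^1.664 = 46.13

F_P/F_Q ≈ 46.1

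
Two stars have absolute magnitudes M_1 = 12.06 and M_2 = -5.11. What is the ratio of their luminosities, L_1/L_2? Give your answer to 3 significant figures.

L_1/L_2 ≈ 1.36×10^-7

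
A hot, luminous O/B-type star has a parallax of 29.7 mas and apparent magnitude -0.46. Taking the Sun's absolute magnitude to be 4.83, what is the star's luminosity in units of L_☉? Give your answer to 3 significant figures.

L/L_☉ ≈ 1480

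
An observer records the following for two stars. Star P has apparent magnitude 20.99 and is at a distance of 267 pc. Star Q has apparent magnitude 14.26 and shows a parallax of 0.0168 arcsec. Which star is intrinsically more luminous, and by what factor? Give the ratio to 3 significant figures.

Star Q is more luminous, by a factor of 24.5.

Star P: M = m − 5 log₁₀ d + 5 = 20.99 − 5·2.4265 + 5 = 13.857
Star Q: d = 1/p = 1/0.0168″ = 59.52 pc
Star Q: M = m − 5 log₁₀ d + 5 = 14.26 − 5·1.7747 + 5 = 10.387
ΔM = M_P − M_Q = 13.857 − (10.387) = 3.471; smaller M is more luminous → Star Q.
L ratio = 10^(0.4 |ΔM|) = 10^1.388 = 24.45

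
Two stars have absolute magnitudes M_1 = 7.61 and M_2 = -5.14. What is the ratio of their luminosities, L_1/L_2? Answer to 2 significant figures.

L_1/L_2 ≈ 7.9×10^-6

ΔM = M_1 − M_2 = 12.75
L_1/L_2 = 10^(−0.4 ΔM) = 10^-5.100 = 7.943×10^-6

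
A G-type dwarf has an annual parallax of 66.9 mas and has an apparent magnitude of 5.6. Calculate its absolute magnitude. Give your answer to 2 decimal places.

p = 66.9 mas = 0.0669″ → d = 1/p = 14.95 pc
5 log₁₀(d/10 pc) = 5 log₁₀(14.95) − 5 = 0.873
M = m − 5 log₁₀(d/10) = 5.6 − 0.873 = 4.727

M ≈ 4.73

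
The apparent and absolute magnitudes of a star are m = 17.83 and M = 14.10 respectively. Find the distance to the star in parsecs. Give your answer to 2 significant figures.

μ = m − M = 3.730
m − M = 5 log₁₀ d − 5
log₁₀ d = (m − M)/5 + 1 = 1.7460
d = 10^1.7460 = 55.72 pc

d ≈ 56 pc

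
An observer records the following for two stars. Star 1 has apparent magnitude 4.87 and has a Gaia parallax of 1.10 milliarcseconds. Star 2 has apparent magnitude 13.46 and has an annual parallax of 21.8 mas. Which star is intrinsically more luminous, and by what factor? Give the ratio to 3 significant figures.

Star 1: p = 1.10 mas = 1.10×10^-3″ → d = 1/p = 909.1 pc
Star 1: M = m − 5 log₁₀ d + 5 = 4.87 − 5·2.9586 + 5 = -4.923
Star 2: p = 21.8 mas = 0.0218″ → d = 1/p = 45.87 pc
Star 2: M = m − 5 log₁₀ d + 5 = 13.46 − 5·1.6615 + 5 = 10.152
ΔM = M_1 − M_2 = -4.923 − (10.152) = -15.075; smaller M is more luminous → Star 1.
L ratio = 10^(0.4 |ΔM|) = 10^6.030 = 1.072×10^6

Star 1 is more luminous, by a factor of 1.07×10^6.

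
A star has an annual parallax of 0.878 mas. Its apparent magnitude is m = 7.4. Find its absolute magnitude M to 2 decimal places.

M ≈ -2.88

p = 0.878 mas = 8.78×10^-4″ → d = 1/p = 1139 pc
5 log₁₀(d/10 pc) = 5 log₁₀(1139) − 5 = 10.283
M = m − 5 log₁₀(d/10) = 7.4 − 10.283 = -2.883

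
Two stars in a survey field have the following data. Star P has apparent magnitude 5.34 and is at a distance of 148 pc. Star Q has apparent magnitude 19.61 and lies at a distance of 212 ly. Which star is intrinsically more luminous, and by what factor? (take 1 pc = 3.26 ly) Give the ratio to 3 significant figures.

Star P is more luminous, by a factor of 2.64×10^6.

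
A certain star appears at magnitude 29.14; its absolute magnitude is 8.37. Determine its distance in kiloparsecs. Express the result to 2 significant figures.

d ≈ 140 kpc

μ = m − M = 20.770
m − M = 5 log₁₀ d − 5
log₁₀ d = (m − M)/5 + 1 = 5.1540
d = 10^5.1540 = 142600 pc
= 142.6 kpc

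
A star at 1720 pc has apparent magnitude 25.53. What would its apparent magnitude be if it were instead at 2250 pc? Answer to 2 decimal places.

m ≈ 26.11

Flux ∝ 1/d², so Δm = 5 log₁₀(d₂/d₁) = 5 log₁₀(2250/1720) = 0.583
m₂ = m₁ + Δm = 25.53 + (0.583) = 26.113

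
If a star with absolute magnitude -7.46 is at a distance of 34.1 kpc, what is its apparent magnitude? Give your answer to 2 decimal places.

d = 34.1 kpc = 34100 pc
m = M + 5 log₁₀ d − 5 = -7.46 + 5·4.5328 − 5 = 10.204

m ≈ 10.20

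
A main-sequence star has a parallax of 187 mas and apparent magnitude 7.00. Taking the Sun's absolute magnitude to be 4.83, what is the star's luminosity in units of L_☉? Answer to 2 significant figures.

L/L_☉ ≈ 0.039

d = 1/p = 1000/187 mas = 5.348 pc
M = m − 5 log₁₀ d + 5 = 7.00 − 5·0.7282 + 5 = 8.359
M − M_☉ = 8.359 − 4.83 = 3.529
L/L_☉ = 10^(−0.4 × 3.529) = 0.03875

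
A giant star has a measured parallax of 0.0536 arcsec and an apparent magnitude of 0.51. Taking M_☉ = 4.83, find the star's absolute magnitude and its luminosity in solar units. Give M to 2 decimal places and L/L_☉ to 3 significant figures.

M ≈ -0.84; L/L_☉ ≈ 186

d = 1/p = 1/0.0536″ = 18.66 pc
M = m − 5 log₁₀ d + 5 = 0.51 − 5·1.2708 + 5 = -0.844
M − M_☉ = -0.844 − 4.83 = -5.674
L/L_☉ = 10^(−0.4 × -5.674) = 186.1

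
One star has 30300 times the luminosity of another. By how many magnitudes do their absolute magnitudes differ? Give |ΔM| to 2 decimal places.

|ΔM| ≈ 11.20

Pogson: ΔM = −2.5 log₁₀(ratio) = −2.5 log₁₀(30300) = −2.5 × 4.4814 = -11.204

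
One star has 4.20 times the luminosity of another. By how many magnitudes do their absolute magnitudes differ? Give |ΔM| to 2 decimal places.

Pogson: ΔM = −2.5 log₁₀(ratio) = −2.5 log₁₀(4.20) = −2.5 × 0.6232 = -1.558

|ΔM| ≈ 1.56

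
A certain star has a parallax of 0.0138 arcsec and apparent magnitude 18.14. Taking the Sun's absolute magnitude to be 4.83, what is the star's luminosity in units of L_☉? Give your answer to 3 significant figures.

L/L_☉ ≈ 2.49×10^-4

d = 1/p = 1/0.0138″ = 72.46 pc
M = m − 5 log₁₀ d + 5 = 18.14 − 5·1.8601 + 5 = 13.839
M − M_☉ = 13.839 − 4.83 = 9.009
L/L_☉ = 10^(−0.4 × 9.009) = 2.490×10^-4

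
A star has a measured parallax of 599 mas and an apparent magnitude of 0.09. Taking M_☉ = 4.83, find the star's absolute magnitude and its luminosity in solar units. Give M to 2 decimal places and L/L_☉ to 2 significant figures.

d = 1/p = 1000/599 mas = 1.669 pc
M = m − 5 log₁₀ d + 5 = 0.09 − 5·0.2226 + 5 = 3.977
M − M_☉ = 3.977 − 4.83 = -0.853
L/L_☉ = 10^(−0.4 × -0.853) = 2.194

M ≈ 3.98; L/L_☉ ≈ 2.2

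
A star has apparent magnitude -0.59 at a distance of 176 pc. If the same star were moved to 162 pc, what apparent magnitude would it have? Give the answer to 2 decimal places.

m ≈ -0.77

Flux ∝ 1/d², so Δm = 5 log₁₀(d₂/d₁) = 5 log₁₀(162/176) = -0.180
m₂ = m₁ + Δm = -0.59 + (-0.180) = -0.770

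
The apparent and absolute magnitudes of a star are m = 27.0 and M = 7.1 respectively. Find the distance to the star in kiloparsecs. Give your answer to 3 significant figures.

d ≈ 95.5 kpc

Distance modulus: m − M = 27.0 − (7.1) = 19.900
m − M = 5 log₁₀ d − 5
log₁₀ d = (m − M)/5 + 1 = 4.9800
d = 10^4.9800 = 95500 pc
= 95.50 kpc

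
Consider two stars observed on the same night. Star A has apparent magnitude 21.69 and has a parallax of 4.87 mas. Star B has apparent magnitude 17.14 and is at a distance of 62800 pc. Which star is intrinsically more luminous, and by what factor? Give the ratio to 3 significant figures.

Star B is more luminous, by a factor of 6.18×10^6.

Star A: p = 4.87 mas = 4.87×10^-3″ → d = 1/p = 205.3 pc
Star A: M = m − 5 log₁₀ d + 5 = 21.69 − 5·2.3125 + 5 = 15.128
Star B: M = m − 5 log₁₀ d + 5 = 17.14 − 5·4.7980 + 5 = -1.850
ΔM = M_A − M_B = 15.128 − (-1.850) = 16.977; smaller M is more luminous → Star B.
L ratio = 10^(0.4 |ΔM|) = 10^6.791 = 6.180×10^6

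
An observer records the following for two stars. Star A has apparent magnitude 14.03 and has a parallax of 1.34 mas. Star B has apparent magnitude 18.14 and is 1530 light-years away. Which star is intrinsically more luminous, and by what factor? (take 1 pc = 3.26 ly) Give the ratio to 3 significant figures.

Star A: p = 1.34 mas = 1.34×10^-3″ → d = 1/p = 746.3 pc
Star A: M = m − 5 log₁₀ d + 5 = 14.03 − 5·2.8729 + 5 = 4.666
Star B: d = 1530 ly / 3.26 = 469.3 pc
Star B: M = m − 5 log₁₀ d + 5 = 18.14 − 5·2.6715 + 5 = 9.783
ΔM = M_A − M_B = 4.666 − (9.783) = -5.117; smaller M is more luminous → Star A.
L ratio = 10^(0.4 |ΔM|) = 10^2.047 = 111.4

Star A is more luminous, by a factor of 111.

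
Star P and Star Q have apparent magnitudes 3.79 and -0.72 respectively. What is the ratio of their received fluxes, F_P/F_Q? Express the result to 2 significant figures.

F_P/F_Q ≈ 0.016

Δm = 3.79 − (-0.72) = 4.51
Flux ratio = 10^(−0.4 Δm) = 10^(−0.4 × 4.51) = 10^-1.804 = 0.01570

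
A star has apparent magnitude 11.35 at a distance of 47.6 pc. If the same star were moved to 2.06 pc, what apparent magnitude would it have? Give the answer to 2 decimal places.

m ≈ 4.53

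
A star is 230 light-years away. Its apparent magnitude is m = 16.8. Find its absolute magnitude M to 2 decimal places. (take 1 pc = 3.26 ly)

d = 230 ly / 3.26 = 70.55 pc
5 log₁₀(d/10 pc) = 5 log₁₀(70.55) − 5 = 4.243
M = m − 5 log₁₀(d/10) = 16.8 − 4.243 = 12.557

M ≈ 12.56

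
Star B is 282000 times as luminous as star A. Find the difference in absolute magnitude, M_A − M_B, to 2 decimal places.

M_A − M_B ≈ 13.63

Pogson: ΔM = −2.5 log₁₀(ratio) = −2.5 log₁₀(282000) = −2.5 × 5.4502 = -13.626
Star B is brighter so has the smaller magnitude: M_A − M_B is positive.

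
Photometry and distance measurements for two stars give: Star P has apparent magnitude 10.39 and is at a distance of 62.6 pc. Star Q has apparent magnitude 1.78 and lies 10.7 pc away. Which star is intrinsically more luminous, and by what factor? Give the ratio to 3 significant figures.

Star P: M = m − 5 log₁₀ d + 5 = 10.39 − 5·1.7966 + 5 = 6.407
Star Q: M = m − 5 log₁₀ d + 5 = 1.78 − 5·1.0294 + 5 = 1.633
ΔM = M_P − M_Q = 6.407 − (1.633) = 4.774; smaller M is more luminous → Star Q.
L ratio = 10^(0.4 |ΔM|) = 10^1.910 = 81.21

Star Q is more luminous, by a factor of 81.2.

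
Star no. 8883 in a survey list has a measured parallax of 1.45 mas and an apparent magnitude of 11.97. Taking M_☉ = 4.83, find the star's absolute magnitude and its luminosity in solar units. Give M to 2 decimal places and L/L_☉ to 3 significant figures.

M ≈ 2.78; L/L_☉ ≈ 6.63

d = 1/p = 1000/1.45 mas = 689.7 pc
M = m − 5 log₁₀ d + 5 = 11.97 − 5·2.8386 + 5 = 2.777
M − M_☉ = 2.777 − 4.83 = -2.053
L/L_☉ = 10^(−0.4 × -2.053) = 6.626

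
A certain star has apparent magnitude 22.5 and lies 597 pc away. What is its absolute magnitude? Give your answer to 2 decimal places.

M ≈ 13.62

5 log₁₀(d/10 pc) = 5 log₁₀(597.0) − 5 = 8.880
M = m − 5 log₁₀(d/10) = 22.5 − 8.880 = 13.620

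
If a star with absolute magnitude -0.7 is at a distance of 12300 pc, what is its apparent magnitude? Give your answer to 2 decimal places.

m ≈ 14.75

m = M + 5 log₁₀ d − 5 = -0.7 + 5·4.0899 − 5 = 14.750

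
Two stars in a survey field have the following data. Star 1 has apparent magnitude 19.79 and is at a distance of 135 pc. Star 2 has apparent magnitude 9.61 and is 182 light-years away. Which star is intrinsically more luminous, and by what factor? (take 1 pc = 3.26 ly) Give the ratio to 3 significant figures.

Star 2 is more luminous, by a factor of 2020.

Star 1: M = m − 5 log₁₀ d + 5 = 19.79 − 5·2.1303 + 5 = 14.138
Star 2: d = 182 ly / 3.26 = 55.83 pc
Star 2: M = m − 5 log₁₀ d + 5 = 9.61 − 5·1.7469 + 5 = 5.876
ΔM = M_1 − M_2 = 14.138 − (5.876) = 8.263; smaller M is more luminous → Star 2.
L ratio = 10^(0.4 |ΔM|) = 10^3.305 = 2019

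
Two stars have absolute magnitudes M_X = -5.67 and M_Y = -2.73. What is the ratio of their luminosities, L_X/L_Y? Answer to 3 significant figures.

ΔM = M_X − M_Y = -2.94
L_X/L_Y = 10^(−0.4 ΔM) = 10^1.176 = 15.00

L_X/L_Y ≈ 15.0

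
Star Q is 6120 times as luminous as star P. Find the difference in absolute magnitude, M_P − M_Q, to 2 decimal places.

Pogson: ΔM = −2.5 log₁₀(ratio) = −2.5 log₁₀(6120) = −2.5 × 3.7868 = -9.467
Star Q is brighter so has the smaller magnitude: M_P − M_Q is positive.

M_P − M_Q ≈ 9.47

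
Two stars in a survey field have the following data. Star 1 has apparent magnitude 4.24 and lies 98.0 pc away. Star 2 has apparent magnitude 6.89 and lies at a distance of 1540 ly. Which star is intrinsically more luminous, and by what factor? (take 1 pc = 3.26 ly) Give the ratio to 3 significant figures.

Star 1: M = m − 5 log₁₀ d + 5 = 4.24 − 5·1.9912 + 5 = -0.716
Star 2: d = 1540 ly / 3.26 = 472.4 pc
Star 2: M = m − 5 log₁₀ d + 5 = 6.89 − 5·2.6743 + 5 = -1.482
ΔM = M_1 − M_2 = -0.716 − (-1.482) = 0.765; smaller M is more luminous → Star 2.
L ratio = 10^(0.4 |ΔM|) = 10^0.306 = 2.024

Star 2 is more luminous, by a factor of 2.02.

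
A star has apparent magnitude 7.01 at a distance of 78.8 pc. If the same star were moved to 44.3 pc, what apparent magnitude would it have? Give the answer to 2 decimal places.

m ≈ 5.76

Flux ∝ 1/d², so Δm = 5 log₁₀(d₂/d₁) = 5 log₁₀(44.3/78.8) = -1.251
m₂ = m₁ + Δm = 7.01 + (-1.251) = 5.759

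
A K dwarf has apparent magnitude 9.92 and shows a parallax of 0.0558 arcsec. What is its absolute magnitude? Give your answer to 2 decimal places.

d = 1/p = 1/0.0558″ = 17.92 pc
5 log₁₀(d/10 pc) = 5 log₁₀(17.92) − 5 = 1.267
M = m − 5 log₁₀(d/10) = 9.92 − 1.267 = 8.653

M ≈ 8.65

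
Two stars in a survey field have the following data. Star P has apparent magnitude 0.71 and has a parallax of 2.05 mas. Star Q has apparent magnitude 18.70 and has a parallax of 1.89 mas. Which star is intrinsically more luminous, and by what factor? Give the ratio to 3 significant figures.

Star P is more luminous, by a factor of 1.33×10^7.

Star P: p = 2.05 mas = 2.05×10^-3″ → d = 1/p = 487.8 pc
Star P: M = m − 5 log₁₀ d + 5 = 0.71 − 5·2.6882 + 5 = -7.731
Star Q: p = 1.89 mas = 1.89×10^-3″ → d = 1/p = 529.1 pc
Star Q: M = m − 5 log₁₀ d + 5 = 18.70 − 5·2.7235 + 5 = 10.082
ΔM = M_P − M_Q = -7.731 − (10.082) = -17.814; smaller M is more luminous → Star P.
L ratio = 10^(0.4 |ΔM|) = 10^7.125 = 1.335×10^7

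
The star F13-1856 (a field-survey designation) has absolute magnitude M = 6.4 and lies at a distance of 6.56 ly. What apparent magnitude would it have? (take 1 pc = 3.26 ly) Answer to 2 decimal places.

d = 6.56 ly / 3.26 = 2.012 pc
m = M + 5 log₁₀ d − 5 = 6.4 + 5·0.3037 − 5 = 2.918

m ≈ 2.92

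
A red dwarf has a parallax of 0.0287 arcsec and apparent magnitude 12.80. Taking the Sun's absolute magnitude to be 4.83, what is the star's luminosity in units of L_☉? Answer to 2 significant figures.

d = 1/p = 1/0.0287″ = 34.84 pc
M = m − 5 log₁₀ d + 5 = 12.80 − 5·1.5421 + 5 = 10.089
M − M_☉ = 10.089 − 4.83 = 5.259
L/L_☉ = 10^(−0.4 × 5.259) = 7.875×10^-3

L/L_☉ ≈ 7.9×10^-3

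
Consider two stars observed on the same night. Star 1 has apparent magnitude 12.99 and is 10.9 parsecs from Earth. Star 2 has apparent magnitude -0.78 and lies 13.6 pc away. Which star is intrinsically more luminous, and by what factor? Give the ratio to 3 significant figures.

Star 2 is more luminous, by a factor of 501000.

Star 1: M = m − 5 log₁₀ d + 5 = 12.99 − 5·1.0374 + 5 = 12.803
Star 2: M = m − 5 log₁₀ d + 5 = -0.78 − 5·1.1335 + 5 = -1.448
ΔM = M_1 − M_2 = 12.803 − (-1.448) = 14.251; smaller M is more luminous → Star 2.
L ratio = 10^(0.4 |ΔM|) = 10^5.700 = 501400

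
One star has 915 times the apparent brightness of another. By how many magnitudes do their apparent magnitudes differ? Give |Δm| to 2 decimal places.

Pogson: Δm = −2.5 log₁₀(ratio) = −2.5 log₁₀(915) = −2.5 × 2.9614 = -7.404

|Δm| ≈ 7.40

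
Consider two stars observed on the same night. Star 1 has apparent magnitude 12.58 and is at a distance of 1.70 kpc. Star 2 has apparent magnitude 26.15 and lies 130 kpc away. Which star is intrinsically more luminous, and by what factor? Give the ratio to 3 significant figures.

Star 1: d = 1.70 kpc = 1700 pc
Star 1: M = m − 5 log₁₀ d + 5 = 12.58 − 5·3.2304 + 5 = 1.428
Star 2: d = 130 kpc = 130000 pc
Star 2: M = m − 5 log₁₀ d + 5 = 26.15 − 5·5.1139 + 5 = 5.580
ΔM = M_1 − M_2 = 1.428 − (5.580) = -4.153; smaller M is more luminous → Star 1.
L ratio = 10^(0.4 |ΔM|) = 10^1.661 = 45.82

Star 1 is more luminous, by a factor of 45.8.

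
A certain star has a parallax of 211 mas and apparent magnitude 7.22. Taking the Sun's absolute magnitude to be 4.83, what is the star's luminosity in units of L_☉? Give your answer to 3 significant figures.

d = 1/p = 1000/211 mas = 4.739 pc
M = m − 5 log₁₀ d + 5 = 7.22 − 5·0.6757 + 5 = 8.841
M − M_☉ = 8.841 − 4.83 = 4.011
L/L_☉ = 10^(−0.4 × 4.011) = 0.02486

L/L_☉ ≈ 0.0249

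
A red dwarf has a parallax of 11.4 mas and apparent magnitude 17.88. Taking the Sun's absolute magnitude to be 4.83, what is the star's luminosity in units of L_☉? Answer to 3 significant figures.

L/L_☉ ≈ 4.64×10^-4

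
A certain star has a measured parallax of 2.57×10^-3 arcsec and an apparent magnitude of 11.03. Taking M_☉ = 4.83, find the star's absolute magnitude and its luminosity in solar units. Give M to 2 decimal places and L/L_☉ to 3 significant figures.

M ≈ 3.08; L/L_☉ ≈ 5.01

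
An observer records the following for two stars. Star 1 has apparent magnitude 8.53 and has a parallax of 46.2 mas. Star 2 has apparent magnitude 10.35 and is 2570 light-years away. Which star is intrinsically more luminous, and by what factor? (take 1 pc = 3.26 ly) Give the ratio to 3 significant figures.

Star 2 is more luminous, by a factor of 248.

Star 1: p = 46.2 mas = 0.0462″ → d = 1/p = 21.65 pc
Star 1: M = m − 5 log₁₀ d + 5 = 8.53 − 5·1.3354 + 5 = 6.853
Star 2: d = 2570 ly / 3.26 = 788.3 pc
Star 2: M = m − 5 log₁₀ d + 5 = 10.35 − 5·2.8967 + 5 = 0.866
ΔM = M_1 − M_2 = 6.853 − (0.866) = 5.987; smaller M is more luminous → Star 2.
L ratio = 10^(0.4 |ΔM|) = 10^2.395 = 248.2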